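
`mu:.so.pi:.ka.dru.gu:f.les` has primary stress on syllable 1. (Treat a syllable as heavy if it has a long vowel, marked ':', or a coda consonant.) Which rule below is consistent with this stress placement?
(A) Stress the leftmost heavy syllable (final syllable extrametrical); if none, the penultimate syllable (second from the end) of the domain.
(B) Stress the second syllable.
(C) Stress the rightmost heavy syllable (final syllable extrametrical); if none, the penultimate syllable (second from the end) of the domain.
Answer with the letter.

Rule A → syllable 1 ✓.
Rule B → syllable 2 (observed: 1).
Rule C → syllable 6 (observed: 1).

A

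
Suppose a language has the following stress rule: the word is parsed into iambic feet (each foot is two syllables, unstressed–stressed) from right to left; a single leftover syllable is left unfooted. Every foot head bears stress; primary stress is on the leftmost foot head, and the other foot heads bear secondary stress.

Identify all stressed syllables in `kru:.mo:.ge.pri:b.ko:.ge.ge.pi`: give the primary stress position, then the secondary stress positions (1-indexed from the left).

Parse right to left into iambic (σˈσ) feet: (kru:.ˈmo:) (ge.ˈpri:b) (ko:.ˈge) (ge.ˈpi).
Foot heads (stressed positions): 2, 4, 6, 8.
End Rule Leftmost: primary stress on the leftmost head = syllable 2.
Secondary stress on 4, 6, 8: kru:.ˈmo:.ge.ˌpri:b.ko:.ˌge.ge.ˌpi.

primary 2, secondary 4, 6, 8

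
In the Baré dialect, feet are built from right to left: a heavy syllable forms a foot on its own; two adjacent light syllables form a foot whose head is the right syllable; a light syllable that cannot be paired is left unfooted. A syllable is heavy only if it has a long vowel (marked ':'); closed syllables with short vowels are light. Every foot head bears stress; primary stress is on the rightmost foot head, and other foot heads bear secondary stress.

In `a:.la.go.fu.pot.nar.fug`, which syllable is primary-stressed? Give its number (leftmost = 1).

Weights: 1 a: H, 2 la L, 3 go L, 4 fu L, 5 pot L, 6 nar L, 7 fug L.
Parse right to left (heavy = foot alone; LL = one foot; stranded L unfooted): (ˈa:) (la.ˈgo) (fu.ˈpot) (nar.ˈfug).
Foot heads: 1, 3, 5, 7.
Primary stress on the rightmost head = syllable 7.
Primary stress: syllable 7 → a:.la.go.fu.pot.nar.ˈfug.

7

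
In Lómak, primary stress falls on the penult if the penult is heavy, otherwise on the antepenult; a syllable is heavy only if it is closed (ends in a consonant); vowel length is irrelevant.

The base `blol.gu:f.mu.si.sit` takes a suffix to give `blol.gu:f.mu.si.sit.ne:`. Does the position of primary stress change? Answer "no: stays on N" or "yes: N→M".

yes: 3→5

Base `blol.gu:f.mu.si.sit` (5 syllables):
  Weights: 3 mu L, 4 si L, 5 sit H.
  The penult (syllable 4, si) is light, so stress falls on the antepenult (syllable 3, mu).
  → primary stress on syllable 3.
Suffixed `blol.gu:f.mu.si.sit.ne:` (6 syllables):
  Weights: 4 si L, 5 sit H, 6 ne: L.
  The penult (syllable 5, sit) is heavy, so it takes stress.
  → primary stress on syllable 5.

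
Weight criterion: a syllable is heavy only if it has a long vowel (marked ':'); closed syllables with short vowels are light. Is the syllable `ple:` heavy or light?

`ple:`: long vowel, open (no coda). Long vowel → heavy.

heavy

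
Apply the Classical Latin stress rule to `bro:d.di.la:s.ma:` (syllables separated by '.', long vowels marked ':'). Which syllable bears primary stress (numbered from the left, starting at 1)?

3

Classical Latin: stress the penult if heavy (long vowel or closed), else the antepenult.
Weights: 2 di L, 3 la:s H, 4 ma: H.
The penult (syllable 3, la:s) is heavy, so it takes stress.
Stress on syllable 3: bro:d.di.ˈla:s.ma:.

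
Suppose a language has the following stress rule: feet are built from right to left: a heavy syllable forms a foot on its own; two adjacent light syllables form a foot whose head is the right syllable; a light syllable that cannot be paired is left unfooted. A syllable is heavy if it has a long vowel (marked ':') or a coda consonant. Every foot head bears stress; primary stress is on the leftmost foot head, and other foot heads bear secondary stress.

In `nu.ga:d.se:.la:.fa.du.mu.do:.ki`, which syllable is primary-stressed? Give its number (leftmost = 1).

Weights: 1 nu L, 2 ga:d H, 3 se: H, 4 la: H, 5 fa L, 6 du L, 7 mu L, 8 do: H, 9 ki L.
Parse right to left (heavy = foot alone; LL = one foot; stranded L unfooted): nu (ˈga:d) (ˈse:) (ˈla:) fa (du.ˈmu) (ˈdo:) ki.
Foot heads: 2, 3, 4, 7, 8.
Primary stress on the leftmost head = syllable 2.
Primary stress: syllable 2 → nu.ˈga:d.se:.la:.fa.du.mu.do:.ki.

2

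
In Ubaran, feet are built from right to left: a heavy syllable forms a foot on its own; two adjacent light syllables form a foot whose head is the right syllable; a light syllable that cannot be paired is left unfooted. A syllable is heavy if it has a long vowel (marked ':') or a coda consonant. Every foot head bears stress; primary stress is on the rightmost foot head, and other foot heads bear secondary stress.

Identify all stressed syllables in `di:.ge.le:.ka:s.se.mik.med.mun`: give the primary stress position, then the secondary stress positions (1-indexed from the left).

Weights: 1 di: H, 2 ge L, 3 le: H, 4 ka:s H, 5 se L, 6 mik H, 7 med H, 8 mun H.
Parse right to left (heavy = foot alone; LL = one foot; stranded L unfooted): (ˈdi:) ge (ˈle:) (ˈka:s) se (ˈmik) (ˈmed) (ˈmun).
Foot heads: 1, 3, 4, 6, 7, 8.
Primary stress on the rightmost head = syllable 8.
Secondary stress on 1, 3, 4, 6, 7: ˌdi:.ge.ˌle:.ˌka:s.se.ˌmik.ˌmed.ˈmun.

primary 8, secondary 1, 3, 4, 6, 7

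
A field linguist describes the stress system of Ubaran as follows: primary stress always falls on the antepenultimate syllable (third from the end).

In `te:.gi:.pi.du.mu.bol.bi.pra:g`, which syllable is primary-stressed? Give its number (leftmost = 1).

6

The word has 8 syllables; the antepenultimate syllable (third from the end) is syllable 6 (bol).
Primary stress: syllable 6 → te:.gi:.pi.du.mu.ˈbol.bi.pra:g.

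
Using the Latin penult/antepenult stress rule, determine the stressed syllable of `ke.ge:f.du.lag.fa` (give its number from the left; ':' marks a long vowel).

Classical Latin: stress the penult if heavy (long vowel or closed), else the antepenult.
Weights: 3 du L, 4 lag H, 5 fa L.
The penult (syllable 4, lag) is heavy, so it takes stress.
Stress on syllable 4: ke.ge:f.du.ˈlag.fa.

4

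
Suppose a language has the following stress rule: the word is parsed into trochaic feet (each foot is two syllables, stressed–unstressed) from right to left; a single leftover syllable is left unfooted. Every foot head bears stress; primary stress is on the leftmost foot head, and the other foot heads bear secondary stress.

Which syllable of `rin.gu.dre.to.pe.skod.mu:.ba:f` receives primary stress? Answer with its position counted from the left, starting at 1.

Parse right to left into trochaic (ˈσσ) feet: (ˈrin.gu) (ˈdre.to) (ˈpe.skod) (ˈmu:.ba:f).
Foot heads (stressed positions): 1, 3, 5, 7.
End Rule Leftmost: primary stress on the leftmost head = syllable 1.
Primary stress: syllable 1 → ˈrin.gu.dre.to.pe.skod.mu:.ba:f.

1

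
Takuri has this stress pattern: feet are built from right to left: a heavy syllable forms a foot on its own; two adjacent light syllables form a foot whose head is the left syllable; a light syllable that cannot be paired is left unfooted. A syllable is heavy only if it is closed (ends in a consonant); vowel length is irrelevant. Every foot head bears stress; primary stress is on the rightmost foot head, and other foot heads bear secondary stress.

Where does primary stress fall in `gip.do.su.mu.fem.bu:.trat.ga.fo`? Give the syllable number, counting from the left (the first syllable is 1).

8

Weights: 1 gip H, 2 do L, 3 su L, 4 mu L, 5 fem H, 6 bu: L, 7 trat H, 8 ga L, 9 fo L.
Parse right to left (heavy = foot alone; LL = one foot; stranded L unfooted): (ˈgip) do (ˈsu.mu) (ˈfem) bu: (ˈtrat) (ˈga.fo).
Foot heads: 1, 3, 5, 7, 8.
Primary stress on the rightmost head = syllable 8.
Primary stress: syllable 8 → gip.do.su.mu.fem.bu:.trat.ˈga.fo.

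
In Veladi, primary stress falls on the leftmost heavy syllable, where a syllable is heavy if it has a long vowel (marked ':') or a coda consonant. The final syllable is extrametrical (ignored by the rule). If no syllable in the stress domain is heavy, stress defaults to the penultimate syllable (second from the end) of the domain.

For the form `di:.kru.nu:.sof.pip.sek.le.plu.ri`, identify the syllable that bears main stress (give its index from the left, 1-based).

The final syllable (9, ri) is extrametrical; the stress domain is syllables 1–8.
Weights: 1 di: H, 2 kru L, 3 nu: H, 4 sof H, 5 pip H, 6 sek H, 7 le L, 8 plu L.
Heavy syllables in the domain: 1, 3, 4, 5, 6. The leftmost is syllable 1 (di:).
Primary stress: syllable 1 → ˈdi:.kru.nu:.sof.pip.sek.le.plu.ri.

1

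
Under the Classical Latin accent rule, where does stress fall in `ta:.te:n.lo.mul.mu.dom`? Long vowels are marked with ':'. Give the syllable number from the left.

4

Classical Latin: stress the penult if heavy (long vowel or closed), else the antepenult.
Weights: 4 mul H, 5 mu L, 6 dom H.
The penult (syllable 5, mu) is light, so stress falls on the antepenult (syllable 4, mul).
Stress on syllable 4: ta:.te:n.lo.ˈmul.mu.dom.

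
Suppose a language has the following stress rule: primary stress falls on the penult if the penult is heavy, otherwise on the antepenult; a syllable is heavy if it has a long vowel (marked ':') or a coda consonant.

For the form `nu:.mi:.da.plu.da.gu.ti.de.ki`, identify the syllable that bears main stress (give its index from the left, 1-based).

Weights: 7 ti L, 8 de L, 9 ki L.
The penult (syllable 8, de) is light, so stress falls on the antepenult (syllable 7, ti).
Primary stress: syllable 7 → nu:.mi:.da.plu.da.gu.ˈti.de.ki.

7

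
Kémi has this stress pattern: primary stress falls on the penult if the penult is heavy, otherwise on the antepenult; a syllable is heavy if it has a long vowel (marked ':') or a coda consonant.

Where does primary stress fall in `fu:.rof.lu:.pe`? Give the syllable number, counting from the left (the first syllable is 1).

3

Weights: 2 rof H, 3 lu: H, 4 pe L.
The penult (syllable 3, lu:) is heavy, so it takes stress.
Primary stress: syllable 3 → fu:.rof.ˈlu:.pe.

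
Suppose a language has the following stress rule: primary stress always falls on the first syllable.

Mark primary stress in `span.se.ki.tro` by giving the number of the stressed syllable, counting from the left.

The word has 4 syllables; the first syllable is syllable 1 (span).
Primary stress: syllable 1 → ˈspan.se.ki.tro.

1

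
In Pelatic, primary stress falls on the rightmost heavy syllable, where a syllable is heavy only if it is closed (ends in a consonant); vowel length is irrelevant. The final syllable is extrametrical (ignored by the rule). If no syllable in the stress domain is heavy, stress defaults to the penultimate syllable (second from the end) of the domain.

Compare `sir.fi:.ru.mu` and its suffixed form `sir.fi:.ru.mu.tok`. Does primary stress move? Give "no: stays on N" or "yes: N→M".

no: stays on 1

Base `sir.fi:.ru.mu` (4 syllables):
  The final syllable (4, mu) is extrametrical; the stress domain is syllables 1–3.
  Weights: 1 sir H, 2 fi: L, 3 ru L.
  Heavy syllables in the domain: 1. The rightmost is syllable 1 (sir).
  → primary stress on syllable 1.
Suffixed `sir.fi:.ru.mu.tok` (5 syllables):
  The final syllable (5, tok) is extrametrical; the stress domain is syllables 1–4.
  Weights: 1 sir H, 2 fi: L, 3 ru L, 4 mu L.
  Heavy syllables in the domain: 1. The rightmost is syllable 1 (sir).
  → primary stress on syllable 1.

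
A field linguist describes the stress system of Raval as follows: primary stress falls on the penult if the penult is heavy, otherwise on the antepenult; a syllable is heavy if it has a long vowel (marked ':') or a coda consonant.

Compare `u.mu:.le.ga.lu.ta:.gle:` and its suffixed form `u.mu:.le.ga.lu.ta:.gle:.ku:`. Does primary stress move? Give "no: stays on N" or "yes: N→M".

yes: 6→7

Base `u.mu:.le.ga.lu.ta:.gle:` (7 syllables):
  Weights: 5 lu L, 6 ta: H, 7 gle: H.
  The penult (syllable 6, ta:) is heavy, so it takes stress.
  → primary stress on syllable 6.
Suffixed `u.mu:.le.ga.lu.ta:.gle:.ku:` (8 syllables):
  Weights: 6 ta: H, 7 gle: H, 8 ku: H.
  The penult (syllable 7, gle:) is heavy, so it takes stress.
  → primary stress on syllable 7.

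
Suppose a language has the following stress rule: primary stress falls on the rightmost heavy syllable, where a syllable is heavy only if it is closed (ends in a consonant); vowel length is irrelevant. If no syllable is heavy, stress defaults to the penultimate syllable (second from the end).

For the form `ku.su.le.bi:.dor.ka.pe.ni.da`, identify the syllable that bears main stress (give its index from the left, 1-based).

5

Weights: 1 ku L, 2 su L, 3 le L, 4 bi: L, 5 dor H, 6 ka L, 7 pe L, 8 ni L, 9 da L.
Heavy syllables in the domain: 5. The rightmost is syllable 5 (dor).
Primary stress: syllable 5 → ku.su.le.bi:.ˈdor.ka.pe.ni.da.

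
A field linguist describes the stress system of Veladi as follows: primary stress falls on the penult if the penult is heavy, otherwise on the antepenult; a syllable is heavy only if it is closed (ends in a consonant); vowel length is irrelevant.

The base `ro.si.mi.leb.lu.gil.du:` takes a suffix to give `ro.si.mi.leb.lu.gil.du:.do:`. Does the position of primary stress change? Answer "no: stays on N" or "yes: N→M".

Base `ro.si.mi.leb.lu.gil.du:` (7 syllables):
  Weights: 5 lu L, 6 gil H, 7 du: L.
  The penult (syllable 6, gil) is heavy, so it takes stress.
  → primary stress on syllable 6.
Suffixed `ro.si.mi.leb.lu.gil.du:.do:` (8 syllables):
  Weights: 6 gil H, 7 du: L, 8 do: L.
  The penult (syllable 7, du:) is light, so stress falls on the antepenult (syllable 6, gil).
  → primary stress on syllable 6.

no: stays on 6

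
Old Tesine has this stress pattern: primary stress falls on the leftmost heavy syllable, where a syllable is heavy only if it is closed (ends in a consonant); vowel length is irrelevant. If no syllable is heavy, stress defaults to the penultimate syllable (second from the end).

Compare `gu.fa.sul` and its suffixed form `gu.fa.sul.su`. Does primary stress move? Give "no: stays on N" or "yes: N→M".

Base `gu.fa.sul` (3 syllables):
  Weights: 1 gu L, 2 fa L, 3 sul H.
  Heavy syllables in the domain: 3. The leftmost is syllable 3 (sul).
  → primary stress on syllable 3.
Suffixed `gu.fa.sul.su` (4 syllables):
  Weights: 1 gu L, 2 fa L, 3 sul H, 4 su L.
  Heavy syllables in the domain: 3. The leftmost is syllable 3 (sul).
  → primary stress on syllable 3.

no: stays on 3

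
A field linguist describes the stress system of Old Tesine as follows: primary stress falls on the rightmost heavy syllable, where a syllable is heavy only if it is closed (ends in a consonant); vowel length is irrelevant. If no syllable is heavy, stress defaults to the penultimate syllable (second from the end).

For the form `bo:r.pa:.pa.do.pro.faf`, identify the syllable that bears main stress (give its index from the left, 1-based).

6

Weights: 1 bo:r H, 2 pa: L, 3 pa L, 4 do L, 5 pro L, 6 faf H.
Heavy syllables in the domain: 1, 6. The rightmost is syllable 6 (faf).
Primary stress: syllable 6 → bo:r.pa:.pa.do.pro.ˈfaf.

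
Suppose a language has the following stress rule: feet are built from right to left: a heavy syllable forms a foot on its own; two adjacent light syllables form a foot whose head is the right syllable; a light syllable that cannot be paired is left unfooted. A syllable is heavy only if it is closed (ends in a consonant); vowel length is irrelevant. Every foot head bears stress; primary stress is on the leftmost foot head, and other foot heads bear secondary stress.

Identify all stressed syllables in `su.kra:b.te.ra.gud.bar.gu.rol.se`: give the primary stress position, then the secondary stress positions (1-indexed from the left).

primary 2, secondary 4, 5, 6, 8

Weights: 1 su L, 2 kra:b H, 3 te L, 4 ra L, 5 gud H, 6 bar H, 7 gu L, 8 rol H, 9 se L.
Parse right to left (heavy = foot alone; LL = one foot; stranded L unfooted): su (ˈkra:b) (te.ˈra) (ˈgud) (ˈbar) gu (ˈrol) se.
Foot heads: 2, 4, 5, 6, 8.
Primary stress on the leftmost head = syllable 2.
Secondary stress on 4, 5, 6, 8: su.ˈkra:b.te.ˌra.ˌgud.ˌbar.gu.ˌrol.se.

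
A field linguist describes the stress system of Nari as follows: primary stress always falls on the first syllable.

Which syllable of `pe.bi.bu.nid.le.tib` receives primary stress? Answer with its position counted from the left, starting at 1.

The word has 6 syllables; the first syllable is syllable 1 (pe).
Primary stress: syllable 1 → ˈpe.bi.bu.nid.le.tib.

1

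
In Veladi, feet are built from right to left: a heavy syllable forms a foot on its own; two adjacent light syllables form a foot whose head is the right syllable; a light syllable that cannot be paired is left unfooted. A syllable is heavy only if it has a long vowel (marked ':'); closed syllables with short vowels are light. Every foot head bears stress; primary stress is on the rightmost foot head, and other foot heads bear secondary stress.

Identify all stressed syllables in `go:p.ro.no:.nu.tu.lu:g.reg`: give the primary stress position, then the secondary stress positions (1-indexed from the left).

Weights: 1 go:p H, 2 ro L, 3 no: H, 4 nu L, 5 tu L, 6 lu:g H, 7 reg L.
Parse right to left (heavy = foot alone; LL = one foot; stranded L unfooted): (ˈgo:p) ro (ˈno:) (nu.ˈtu) (ˈlu:g) reg.
Foot heads: 1, 3, 5, 6.
Primary stress on the rightmost head = syllable 6.
Secondary stress on 1, 3, 5: ˌgo:p.ro.ˌno:.nu.ˌtu.ˈlu:g.reg.

primary 6, secondary 1, 3, 5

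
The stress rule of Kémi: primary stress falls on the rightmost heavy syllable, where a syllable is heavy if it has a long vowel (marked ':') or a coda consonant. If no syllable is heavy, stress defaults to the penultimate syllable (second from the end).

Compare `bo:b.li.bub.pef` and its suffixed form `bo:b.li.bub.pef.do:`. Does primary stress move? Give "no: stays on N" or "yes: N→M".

yes: 4→5

Base `bo:b.li.bub.pef` (4 syllables):
  Weights: 1 bo:b H, 2 li L, 3 bub H, 4 pef H.
  Heavy syllables in the domain: 1, 3, 4. The rightmost is syllable 4 (pef).
  → primary stress on syllable 4.
Suffixed `bo:b.li.bub.pef.do:` (5 syllables):
  Weights: 1 bo:b H, 2 li L, 3 bub H, 4 pef H, 5 do: H.
  Heavy syllables in the domain: 1, 3, 4, 5. The rightmost is syllable 5 (do:).
  → primary stress on syllable 5.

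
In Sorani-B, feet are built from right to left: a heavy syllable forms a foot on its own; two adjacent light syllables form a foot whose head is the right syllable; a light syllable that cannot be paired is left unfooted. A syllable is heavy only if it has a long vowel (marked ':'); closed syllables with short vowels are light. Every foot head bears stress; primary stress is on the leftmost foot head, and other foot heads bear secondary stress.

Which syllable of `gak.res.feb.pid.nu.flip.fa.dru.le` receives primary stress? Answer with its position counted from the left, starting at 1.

3

Weights: 1 gak L, 2 res L, 3 feb L, 4 pid L, 5 nu L, 6 flip L, 7 fa L, 8 dru L, 9 le L.
Parse right to left (heavy = foot alone; LL = one foot; stranded L unfooted): gak (res.ˈfeb) (pid.ˈnu) (flip.ˈfa) (dru.ˈle).
Foot heads: 3, 5, 7, 9.
Primary stress on the leftmost head = syllable 3.
Primary stress: syllable 3 → gak.res.ˈfeb.pid.nu.flip.fa.dru.le.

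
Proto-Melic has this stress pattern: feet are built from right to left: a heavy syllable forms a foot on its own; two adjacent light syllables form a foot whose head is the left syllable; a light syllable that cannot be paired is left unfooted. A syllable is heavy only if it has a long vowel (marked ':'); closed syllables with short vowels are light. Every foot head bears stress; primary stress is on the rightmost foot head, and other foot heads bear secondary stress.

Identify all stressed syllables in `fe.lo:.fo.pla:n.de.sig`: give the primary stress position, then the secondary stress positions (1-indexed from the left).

Weights: 1 fe L, 2 lo: H, 3 fo L, 4 pla:n H, 5 de L, 6 sig L.
Parse right to left (heavy = foot alone; LL = one foot; stranded L unfooted): fe (ˈlo:) fo (ˈpla:n) (ˈde.sig).
Foot heads: 2, 4, 5.
Primary stress on the rightmost head = syllable 5.
Secondary stress on 2, 4: fe.ˌlo:.fo.ˌpla:n.ˈde.sig.

primary 5, secondary 2, 4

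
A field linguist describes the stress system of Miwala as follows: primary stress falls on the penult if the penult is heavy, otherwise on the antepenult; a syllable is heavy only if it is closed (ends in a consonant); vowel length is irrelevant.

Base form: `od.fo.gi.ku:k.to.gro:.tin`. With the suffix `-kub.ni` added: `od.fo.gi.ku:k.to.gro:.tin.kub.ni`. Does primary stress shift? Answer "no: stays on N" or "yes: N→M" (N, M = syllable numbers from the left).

yes: 5→8

Base `od.fo.gi.ku:k.to.gro:.tin` (7 syllables):
  Weights: 5 to L, 6 gro: L, 7 tin H.
  The penult (syllable 6, gro:) is light, so stress falls on the antepenult (syllable 5, to).
  → primary stress on syllable 5.
Suffixed `od.fo.gi.ku:k.to.gro:.tin.kub.ni` (9 syllables):
  Weights: 7 tin H, 8 kub H, 9 ni L.
  The penult (syllable 8, kub) is heavy, so it takes stress.
  → primary stress on syllable 8.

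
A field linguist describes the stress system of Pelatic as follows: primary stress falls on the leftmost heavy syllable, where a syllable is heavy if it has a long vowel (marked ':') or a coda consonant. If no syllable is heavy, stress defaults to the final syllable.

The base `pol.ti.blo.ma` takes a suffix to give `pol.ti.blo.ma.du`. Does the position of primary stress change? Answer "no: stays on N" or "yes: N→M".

Base `pol.ti.blo.ma` (4 syllables):
  Weights: 1 pol H, 2 ti L, 3 blo L, 4 ma L.
  Heavy syllables in the domain: 1. The leftmost is syllable 1 (pol).
  → primary stress on syllable 1.
Suffixed `pol.ti.blo.ma.du` (5 syllables):
  Weights: 1 pol H, 2 ti L, 3 blo L, 4 ma L, 5 du L.
  Heavy syllables in the domain: 1. The leftmost is syllable 1 (pol).
  → primary stress on syllable 1.

no: stays on 1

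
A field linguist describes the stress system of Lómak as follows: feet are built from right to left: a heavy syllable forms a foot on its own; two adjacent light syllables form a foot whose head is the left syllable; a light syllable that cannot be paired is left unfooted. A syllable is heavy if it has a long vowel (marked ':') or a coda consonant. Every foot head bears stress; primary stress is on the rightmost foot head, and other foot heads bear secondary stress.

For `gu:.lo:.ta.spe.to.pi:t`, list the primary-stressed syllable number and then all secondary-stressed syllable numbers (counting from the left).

Weights: 1 gu: H, 2 lo: H, 3 ta L, 4 spe L, 5 to L, 6 pi:t H.
Parse right to left (heavy = foot alone; LL = one foot; stranded L unfooted): (ˈgu:) (ˈlo:) ta (ˈspe.to) (ˈpi:t).
Foot heads: 1, 2, 4, 6.
Primary stress on the rightmost head = syllable 6.
Secondary stress on 1, 2, 4: ˌgu:.ˌlo:.ta.ˌspe.to.ˈpi:t.

primary 6, secondary 1, 2, 4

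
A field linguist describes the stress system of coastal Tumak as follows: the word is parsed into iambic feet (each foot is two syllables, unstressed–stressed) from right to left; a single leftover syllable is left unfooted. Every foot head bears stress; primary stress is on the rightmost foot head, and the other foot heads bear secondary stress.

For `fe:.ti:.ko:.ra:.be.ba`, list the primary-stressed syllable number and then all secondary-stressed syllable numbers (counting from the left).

Parse right to left into iambic (σˈσ) feet: (fe:.ˈti:) (ko:.ˈra:) (be.ˈba).
Foot heads (stressed positions): 2, 4, 6.
End Rule Rightmost: primary stress on the rightmost head = syllable 6.
Secondary stress on 2, 4: fe:.ˌti:.ko:.ˌra:.be.ˈba.

primary 6, secondary 2, 4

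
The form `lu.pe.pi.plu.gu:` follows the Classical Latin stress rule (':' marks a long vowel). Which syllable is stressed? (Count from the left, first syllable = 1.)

3

Classical Latin: stress the penult if heavy (long vowel or closed), else the antepenult.
Weights: 3 pi L, 4 plu L, 5 gu: H.
The penult (syllable 4, plu) is light, so stress falls on the antepenult (syllable 3, pi).
Stress on syllable 3: lu.pe.ˈpi.plu.gu:.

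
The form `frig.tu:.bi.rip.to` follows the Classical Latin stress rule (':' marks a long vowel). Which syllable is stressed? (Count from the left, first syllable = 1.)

4

Classical Latin: stress the penult if heavy (long vowel or closed), else the antepenult.
Weights: 3 bi L, 4 rip H, 5 to L.
The penult (syllable 4, rip) is heavy, so it takes stress.
Stress on syllable 4: frig.tu:.bi.ˈrip.to.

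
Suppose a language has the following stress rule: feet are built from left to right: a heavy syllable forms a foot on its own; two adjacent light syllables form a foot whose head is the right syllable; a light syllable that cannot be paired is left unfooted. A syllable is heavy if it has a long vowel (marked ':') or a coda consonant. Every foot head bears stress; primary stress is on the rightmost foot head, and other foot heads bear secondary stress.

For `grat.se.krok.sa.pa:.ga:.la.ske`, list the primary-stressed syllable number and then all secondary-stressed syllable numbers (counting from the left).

primary 8, secondary 1, 3, 5, 6

Weights: 1 grat H, 2 se L, 3 krok H, 4 sa L, 5 pa: H, 6 ga: H, 7 la L, 8 ske L.
Parse left to right (heavy = foot alone; LL = one foot; stranded L unfooted): (ˈgrat) se (ˈkrok) sa (ˈpa:) (ˈga:) (la.ˈske).
Foot heads: 1, 3, 5, 6, 8.
Primary stress on the rightmost head = syllable 8.
Secondary stress on 1, 3, 5, 6: ˌgrat.se.ˌkrok.sa.ˌpa:.ˌga:.la.ˈske.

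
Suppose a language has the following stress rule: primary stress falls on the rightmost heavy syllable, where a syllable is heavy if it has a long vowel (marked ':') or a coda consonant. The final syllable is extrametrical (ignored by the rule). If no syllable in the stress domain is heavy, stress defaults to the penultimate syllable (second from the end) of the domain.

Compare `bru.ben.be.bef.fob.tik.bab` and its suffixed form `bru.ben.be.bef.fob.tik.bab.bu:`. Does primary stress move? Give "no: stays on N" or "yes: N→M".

yes: 6→7

Base `bru.ben.be.bef.fob.tik.bab` (7 syllables):
  The final syllable (7, bab) is extrametrical; the stress domain is syllables 1–6.
  Weights: 1 bru L, 2 ben H, 3 be L, 4 bef H, 5 fob H, 6 tik H.
  Heavy syllables in the domain: 2, 4, 5, 6. The rightmost is syllable 6 (tik).
  → primary stress on syllable 6.
Suffixed `bru.ben.be.bef.fob.tik.bab.bu:` (8 syllables):
  The final syllable (8, bu:) is extrametrical; the stress domain is syllables 1–7.
  Weights: 1 bru L, 2 ben H, 3 be L, 4 bef H, 5 fob H, 6 tik H, 7 bab H.
  Heavy syllables in the domain: 2, 4, 5, 6, 7. The rightmost is syllable 7 (bab).
  → primary stress on syllable 7.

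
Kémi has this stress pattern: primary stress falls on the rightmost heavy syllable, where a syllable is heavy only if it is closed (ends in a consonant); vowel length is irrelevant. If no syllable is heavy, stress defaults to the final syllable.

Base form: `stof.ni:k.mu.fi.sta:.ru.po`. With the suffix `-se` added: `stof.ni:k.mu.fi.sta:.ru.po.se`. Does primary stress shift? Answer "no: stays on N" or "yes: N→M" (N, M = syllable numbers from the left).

no: stays on 2

Base `stof.ni:k.mu.fi.sta:.ru.po` (7 syllables):
  Weights: 1 stof H, 2 ni:k H, 3 mu L, 4 fi L, 5 sta: L, 6 ru L, 7 po L.
  Heavy syllables in the domain: 1, 2. The rightmost is syllable 2 (ni:k).
  → primary stress on syllable 2.
Suffixed `stof.ni:k.mu.fi.sta:.ru.po.se` (8 syllables):
  Weights: 1 stof H, 2 ni:k H, 3 mu L, 4 fi L, 5 sta: L, 6 ru L, 7 po L, 8 se L.
  Heavy syllables in the domain: 1, 2. The rightmost is syllable 2 (ni:k).
  → primary stress on syllable 2.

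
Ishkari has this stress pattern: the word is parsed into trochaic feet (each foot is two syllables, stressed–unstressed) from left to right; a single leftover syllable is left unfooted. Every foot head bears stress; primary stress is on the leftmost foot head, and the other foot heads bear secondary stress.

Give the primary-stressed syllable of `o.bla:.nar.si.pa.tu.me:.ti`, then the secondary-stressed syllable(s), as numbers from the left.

Parse left to right into trochaic (ˈσσ) feet: (ˈo.bla:) (ˈnar.si) (ˈpa.tu) (ˈme:.ti).
Foot heads (stressed positions): 1, 3, 5, 7.
End Rule Leftmost: primary stress on the leftmost head = syllable 1.
Secondary stress on 3, 5, 7: ˈo.bla:.ˌnar.si.ˌpa.tu.ˌme:.ti.

primary 1, secondary 3, 5, 7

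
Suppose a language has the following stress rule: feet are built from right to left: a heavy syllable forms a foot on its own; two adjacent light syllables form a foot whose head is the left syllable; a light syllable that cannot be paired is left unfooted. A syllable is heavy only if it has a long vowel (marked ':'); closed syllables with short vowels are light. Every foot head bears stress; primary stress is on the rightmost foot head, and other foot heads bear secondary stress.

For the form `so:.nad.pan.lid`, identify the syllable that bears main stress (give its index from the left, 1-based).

Weights: 1 so: H, 2 nad L, 3 pan L, 4 lid L.
Parse right to left (heavy = foot alone; LL = one foot; stranded L unfooted): (ˈso:) nad (ˈpan.lid).
Foot heads: 1, 3.
Primary stress on the rightmost head = syllable 3.
Primary stress: syllable 3 → so:.nad.ˈpan.lid.

3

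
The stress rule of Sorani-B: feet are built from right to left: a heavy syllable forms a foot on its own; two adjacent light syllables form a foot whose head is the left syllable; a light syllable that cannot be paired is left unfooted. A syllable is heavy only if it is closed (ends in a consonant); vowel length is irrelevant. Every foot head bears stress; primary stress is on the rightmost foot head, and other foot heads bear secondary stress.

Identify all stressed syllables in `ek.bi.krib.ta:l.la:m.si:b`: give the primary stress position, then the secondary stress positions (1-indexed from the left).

Weights: 1 ek H, 2 bi L, 3 krib H, 4 ta:l H, 5 la:m H, 6 si:b H.
Parse right to left (heavy = foot alone; LL = one foot; stranded L unfooted): (ˈek) bi (ˈkrib) (ˈta:l) (ˈla:m) (ˈsi:b).
Foot heads: 1, 3, 4, 5, 6.
Primary stress on the rightmost head = syllable 6.
Secondary stress on 1, 3, 4, 5: ˌek.bi.ˌkrib.ˌta:l.ˌla:m.ˈsi:b.

primary 6, secondary 1, 3, 4, 5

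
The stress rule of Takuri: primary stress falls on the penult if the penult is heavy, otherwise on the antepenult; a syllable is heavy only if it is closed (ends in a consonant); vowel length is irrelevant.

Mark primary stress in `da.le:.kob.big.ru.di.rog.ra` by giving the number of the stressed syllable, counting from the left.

Weights: 6 di L, 7 rog H, 8 ra L.
The penult (syllable 7, rog) is heavy, so it takes stress.
Primary stress: syllable 7 → da.le:.kob.big.ru.di.ˈrog.ra.

7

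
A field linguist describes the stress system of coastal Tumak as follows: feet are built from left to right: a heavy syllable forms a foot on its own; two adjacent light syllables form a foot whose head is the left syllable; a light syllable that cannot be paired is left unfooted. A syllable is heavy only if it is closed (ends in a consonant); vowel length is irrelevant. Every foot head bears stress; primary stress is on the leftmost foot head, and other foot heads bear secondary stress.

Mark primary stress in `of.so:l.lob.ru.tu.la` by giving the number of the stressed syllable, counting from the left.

Weights: 1 of H, 2 so:l H, 3 lob H, 4 ru L, 5 tu L, 6 la L.
Parse left to right (heavy = foot alone; LL = one foot; stranded L unfooted): (ˈof) (ˈso:l) (ˈlob) (ˈru.tu) la.
Foot heads: 1, 2, 3, 4.
Primary stress on the leftmost head = syllable 1.
Primary stress: syllable 1 → ˈof.so:l.lob.ru.tu.la.

1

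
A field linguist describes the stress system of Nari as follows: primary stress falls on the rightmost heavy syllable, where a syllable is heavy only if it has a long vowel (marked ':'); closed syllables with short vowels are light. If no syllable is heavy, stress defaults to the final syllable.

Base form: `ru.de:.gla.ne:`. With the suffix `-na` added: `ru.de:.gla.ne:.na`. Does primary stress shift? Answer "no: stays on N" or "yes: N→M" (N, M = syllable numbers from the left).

no: stays on 4

Base `ru.de:.gla.ne:` (4 syllables):
  Weights: 1 ru L, 2 de: H, 3 gla L, 4 ne: H.
  Heavy syllables in the domain: 2, 4. The rightmost is syllable 4 (ne:).
  → primary stress on syllable 4.
Suffixed `ru.de:.gla.ne:.na` (5 syllables):
  Weights: 1 ru L, 2 de: H, 3 gla L, 4 ne: H, 5 na L.
  Heavy syllables in the domain: 2, 4. The rightmost is syllable 4 (ne:).
  → primary stress on syllable 4.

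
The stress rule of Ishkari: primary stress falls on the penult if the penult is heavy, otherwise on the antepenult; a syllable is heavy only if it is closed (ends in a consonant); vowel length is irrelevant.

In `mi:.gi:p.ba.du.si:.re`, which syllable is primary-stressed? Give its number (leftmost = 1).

4

Weights: 4 du L, 5 si: L, 6 re L.
The penult (syllable 5, si:) is light, so stress falls on the antepenult (syllable 4, du).
Primary stress: syllable 4 → mi:.gi:p.ba.ˈdu.si:.re.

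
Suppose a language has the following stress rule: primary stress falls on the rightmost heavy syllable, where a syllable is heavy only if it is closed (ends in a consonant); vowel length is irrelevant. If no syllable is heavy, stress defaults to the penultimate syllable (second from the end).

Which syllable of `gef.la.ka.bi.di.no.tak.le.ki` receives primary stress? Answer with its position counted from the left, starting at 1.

Weights: 1 gef H, 2 la L, 3 ka L, 4 bi L, 5 di L, 6 no L, 7 tak H, 8 le L, 9 ki L.
Heavy syllables in the domain: 1, 7. The rightmost is syllable 7 (tak).
Primary stress: syllable 7 → gef.la.ka.bi.di.no.ˈtak.le.ki.

7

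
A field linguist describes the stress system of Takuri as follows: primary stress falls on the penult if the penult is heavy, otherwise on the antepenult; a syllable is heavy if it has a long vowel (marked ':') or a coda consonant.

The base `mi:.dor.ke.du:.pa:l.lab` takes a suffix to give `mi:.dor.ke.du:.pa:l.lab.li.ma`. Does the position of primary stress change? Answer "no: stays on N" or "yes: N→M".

yes: 5→6

Base `mi:.dor.ke.du:.pa:l.lab` (6 syllables):
  Weights: 4 du: H, 5 pa:l H, 6 lab H.
  The penult (syllable 5, pa:l) is heavy, so it takes stress.
  → primary stress on syllable 5.
Suffixed `mi:.dor.ke.du:.pa:l.lab.li.ma` (8 syllables):
  Weights: 6 lab H, 7 li L, 8 ma L.
  The penult (syllable 7, li) is light, so stress falls on the antepenult (syllable 6, lab).
  → primary stress on syllable 6.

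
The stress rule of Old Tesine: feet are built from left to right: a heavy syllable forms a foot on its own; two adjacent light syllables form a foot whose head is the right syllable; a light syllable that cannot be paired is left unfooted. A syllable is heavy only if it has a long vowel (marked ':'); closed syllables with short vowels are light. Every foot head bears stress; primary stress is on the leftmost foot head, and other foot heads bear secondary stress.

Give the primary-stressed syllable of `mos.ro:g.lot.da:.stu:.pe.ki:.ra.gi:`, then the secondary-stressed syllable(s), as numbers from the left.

Weights: 1 mos L, 2 ro:g H, 3 lot L, 4 da: H, 5 stu: H, 6 pe L, 7 ki: H, 8 ra L, 9 gi: H.
Parse left to right (heavy = foot alone; LL = one foot; stranded L unfooted): mos (ˈro:g) lot (ˈda:) (ˈstu:) pe (ˈki:) ra (ˈgi:).
Foot heads: 2, 4, 5, 7, 9.
Primary stress on the leftmost head = syllable 2.
Secondary stress on 4, 5, 7, 9: mos.ˈro:g.lot.ˌda:.ˌstu:.pe.ˌki:.ra.ˌgi:.

primary 2, secondary 4, 5, 7, 9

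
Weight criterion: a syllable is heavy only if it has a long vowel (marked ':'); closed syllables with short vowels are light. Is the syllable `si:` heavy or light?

`si:`: long vowel, open (no coda). Long vowel → heavy.

heavy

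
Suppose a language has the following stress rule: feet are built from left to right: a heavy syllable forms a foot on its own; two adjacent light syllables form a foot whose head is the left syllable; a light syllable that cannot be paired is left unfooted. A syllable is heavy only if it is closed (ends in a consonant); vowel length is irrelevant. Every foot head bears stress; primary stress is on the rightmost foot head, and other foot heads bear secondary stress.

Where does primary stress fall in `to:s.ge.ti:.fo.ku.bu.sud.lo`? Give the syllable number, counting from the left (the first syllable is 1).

7

Weights: 1 to:s H, 2 ge L, 3 ti: L, 4 fo L, 5 ku L, 6 bu L, 7 sud H, 8 lo L.
Parse left to right (heavy = foot alone; LL = one foot; stranded L unfooted): (ˈto:s) (ˈge.ti:) (ˈfo.ku) bu (ˈsud) lo.
Foot heads: 1, 2, 4, 7.
Primary stress on the rightmost head = syllable 7.
Primary stress: syllable 7 → to:s.ge.ti:.fo.ku.bu.ˈsud.lo.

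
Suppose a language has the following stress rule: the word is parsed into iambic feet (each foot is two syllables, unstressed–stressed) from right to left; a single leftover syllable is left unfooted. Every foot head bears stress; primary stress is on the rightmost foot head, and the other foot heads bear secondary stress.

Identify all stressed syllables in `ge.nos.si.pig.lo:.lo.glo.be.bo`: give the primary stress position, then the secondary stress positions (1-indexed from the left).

primary 9, secondary 3, 5, 7

Parse right to left into iambic (σˈσ) feet: ge (nos.ˈsi) (pig.ˈlo:) (lo.ˈglo) (be.ˈbo). Syllable 1 is left unfooted.
Foot heads (stressed positions): 3, 5, 7, 9.
End Rule Rightmost: primary stress on the rightmost head = syllable 9.
Secondary stress on 3, 5, 7: ge.nos.ˌsi.pig.ˌlo:.lo.ˌglo.be.ˈbo.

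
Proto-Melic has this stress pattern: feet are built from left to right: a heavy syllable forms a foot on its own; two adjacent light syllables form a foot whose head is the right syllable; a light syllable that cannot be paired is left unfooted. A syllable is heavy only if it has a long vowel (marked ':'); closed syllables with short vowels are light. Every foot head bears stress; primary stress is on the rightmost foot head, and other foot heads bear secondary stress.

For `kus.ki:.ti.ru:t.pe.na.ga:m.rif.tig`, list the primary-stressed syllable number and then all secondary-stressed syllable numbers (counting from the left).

primary 9, secondary 2, 4, 6, 7

Weights: 1 kus L, 2 ki: H, 3 ti L, 4 ru:t H, 5 pe L, 6 na L, 7 ga:m H, 8 rif L, 9 tig L.
Parse left to right (heavy = foot alone; LL = one foot; stranded L unfooted): kus (ˈki:) ti (ˈru:t) (pe.ˈna) (ˈga:m) (rif.ˈtig).
Foot heads: 2, 4, 6, 7, 9.
Primary stress on the rightmost head = syllable 9.
Secondary stress on 2, 4, 6, 7: kus.ˌki:.ti.ˌru:t.pe.ˌna.ˌga:m.rif.ˈtig.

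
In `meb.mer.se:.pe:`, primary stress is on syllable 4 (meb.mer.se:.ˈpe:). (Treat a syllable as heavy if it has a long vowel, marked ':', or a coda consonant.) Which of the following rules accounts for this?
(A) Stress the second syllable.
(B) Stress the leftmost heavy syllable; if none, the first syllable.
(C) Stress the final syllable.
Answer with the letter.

Rule A → syllable 2 (observed: 4).
Rule B → syllable 1 (observed: 4).
Rule C → syllable 4 ✓.

C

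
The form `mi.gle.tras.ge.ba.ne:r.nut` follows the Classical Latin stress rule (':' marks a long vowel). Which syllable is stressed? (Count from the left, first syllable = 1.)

6

Classical Latin: stress the penult if heavy (long vowel or closed), else the antepenult.
Weights: 5 ba L, 6 ne:r H, 7 nut H.
The penult (syllable 6, ne:r) is heavy, so it takes stress.
Stress on syllable 6: mi.gle.tras.ge.ba.ˈne:r.nut.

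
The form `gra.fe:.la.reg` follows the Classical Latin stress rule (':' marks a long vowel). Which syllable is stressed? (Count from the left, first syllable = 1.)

Classical Latin: stress the penult if heavy (long vowel or closed), else the antepenult.
Weights: 2 fe: H, 3 la L, 4 reg H.
The penult (syllable 3, la) is light, so stress falls on the antepenult (syllable 2, fe:).
Stress on syllable 2: gra.ˈfe:.la.reg.

2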